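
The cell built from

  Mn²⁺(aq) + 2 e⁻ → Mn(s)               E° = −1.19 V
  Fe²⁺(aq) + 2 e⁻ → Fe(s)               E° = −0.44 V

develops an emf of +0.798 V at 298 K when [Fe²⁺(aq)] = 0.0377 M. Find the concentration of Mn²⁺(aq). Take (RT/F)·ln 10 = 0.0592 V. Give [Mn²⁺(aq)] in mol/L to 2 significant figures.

With Fe²⁺/Fe at the cathode and Mn²⁺/Mn at the anode, E°cell = −0.44 − (−1.19) = +0.75 V (n = 2).
Rearranging E = E° − (0.0592/n)·log Q gives log Q = 2(+0.75 − (+0.798))/0.0592 = −1.622.
Balancing electrons gives Fe²⁺(aq) + Mn(s) → Fe(s) + Mn²⁺(aq); thus Q = [Mn²⁺(aq)] / [Fe²⁺(aq)].
Substituting the known concentrations and solving, log [Mn²⁺(aq)] = −3.046 and [Mn²⁺(aq)] = 0.00090 M.

0.00090 M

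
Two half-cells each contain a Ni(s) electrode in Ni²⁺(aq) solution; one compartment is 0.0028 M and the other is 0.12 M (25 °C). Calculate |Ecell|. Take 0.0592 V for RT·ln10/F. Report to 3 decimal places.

For a concentration cell E°cell = 0, since both electrodes use the same couple.
The compartment with the higher Ni²⁺(aq) concentration (0.12 M) acts as the cathode; ions are reduced there and produced at the dilute (0.0028 M) anode.
With n = 2, Ecell = −(0.0592/2)·log([dilute]/[conc]) = −(0.0592/2)·log(0.0028/0.12) = +0.048 V.

0.048 V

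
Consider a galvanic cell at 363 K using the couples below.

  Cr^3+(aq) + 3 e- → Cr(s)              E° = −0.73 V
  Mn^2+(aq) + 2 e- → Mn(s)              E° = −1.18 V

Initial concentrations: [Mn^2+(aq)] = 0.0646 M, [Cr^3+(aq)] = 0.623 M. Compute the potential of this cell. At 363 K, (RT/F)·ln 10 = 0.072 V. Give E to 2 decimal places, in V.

+0.49 V

Since E°(Cr³⁺/Cr) > E°(Mn²⁺/Mn), Cr³⁺/Cr serves as the cathode.
E°cell = E°cat − E°an = −0.73 − (−1.18) = +0.45 V; n = 6.
For the overall reaction 2 Cr^3+(aq) + 3 Mn(s) → 2 Cr(s) + 3 Mn^2+(aq), Q = [Mn^2+(aq)]^3 / [Cr^3+(aq)]^2 = 0.000695, giving log Q = −3.158.
Applying E = E° − (RT ln10/nF)·log Q gives +0.45 − (0.072/6)(−3.158) = +0.49 V.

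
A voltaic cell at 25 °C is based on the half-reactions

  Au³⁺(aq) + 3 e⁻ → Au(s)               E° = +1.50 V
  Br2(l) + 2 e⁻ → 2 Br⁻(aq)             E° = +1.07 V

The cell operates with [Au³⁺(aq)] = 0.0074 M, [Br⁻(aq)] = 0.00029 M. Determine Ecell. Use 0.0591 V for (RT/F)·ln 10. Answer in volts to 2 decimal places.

+0.18 V

Au³⁺/Au is reduced (cathode, E° = +1.50 V) and Br₂/Br⁻ is oxidized (anode).
E°cell = E°cat − E°an = +1.50 − (+1.07) = +0.43 V; n = 6.
For the overall reaction 2 Au³⁺(aq) + 6 Br⁻(aq) → 2 Au(s) + 3 Br2(l), Q = 1 / ([Au³⁺(aq)]^2·[Br⁻(aq)]^6) = 3.07×10^25, giving log Q = 25.487.
By the Nernst equation, E = +0.43 − (0.0591/6)·(25.487) = +0.18 V.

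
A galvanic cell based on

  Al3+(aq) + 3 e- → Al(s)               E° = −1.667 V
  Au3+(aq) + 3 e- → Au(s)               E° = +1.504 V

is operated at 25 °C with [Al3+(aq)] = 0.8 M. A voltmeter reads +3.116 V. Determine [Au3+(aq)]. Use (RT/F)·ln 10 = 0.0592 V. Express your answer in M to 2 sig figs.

With Au³⁺/Au at the cathode and Al³⁺/Al at the anode, E°cell = +1.504 − (−1.667) = +3.171 V (n = 3).
Since E = E° − (0.0592/n)·log Q, log Q = n(E° − E)/0.0592 = 2.787.
The balanced reaction is Au3+(aq) + Al(s) → Au(s) + Al3+(aq), so Q = [Al3+(aq)] / [Au3+(aq)].
Isolating [Au3+(aq)] in Q = 10^{2.787} yields log [Au3+(aq)] = −2.884, i.e. 0.0013 M.

0.0013 M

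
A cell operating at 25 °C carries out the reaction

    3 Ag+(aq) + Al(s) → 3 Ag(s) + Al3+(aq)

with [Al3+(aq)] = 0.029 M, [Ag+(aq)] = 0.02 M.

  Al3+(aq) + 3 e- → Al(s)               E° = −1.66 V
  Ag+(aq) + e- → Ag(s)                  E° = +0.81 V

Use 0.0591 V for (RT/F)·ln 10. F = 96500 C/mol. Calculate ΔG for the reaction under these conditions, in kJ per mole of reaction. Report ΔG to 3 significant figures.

E°cell = +0.81 − (−1.66) = +2.47 V; the balanced reaction transfers n = 3 electrons.
The reaction quotient is [Al3+(aq)] / [Ag+(aq)]^3 = 3.62×10^3; by Nernst, E = +2.47 − (0.0591/3)(3.559) = +2.3999 V.
Then ΔG = −nFE = −3 × 96500 × +2.3999 J/mol = −695 kJ/mol.

−695 kJ/mol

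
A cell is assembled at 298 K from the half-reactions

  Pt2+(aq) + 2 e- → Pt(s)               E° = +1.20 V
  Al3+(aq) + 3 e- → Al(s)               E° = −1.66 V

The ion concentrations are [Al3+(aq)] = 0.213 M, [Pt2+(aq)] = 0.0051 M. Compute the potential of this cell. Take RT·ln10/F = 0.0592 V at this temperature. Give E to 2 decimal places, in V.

Pt²⁺/Pt is reduced (cathode, E° = +1.20 V) and Al³⁺/Al is oxidized (anode).
E°cell = E°cat − E°an = +1.20 − (−1.66) = +2.86 V; n = 6.
Balancing gives 3 Pt2+(aq) + 2 Al(s) → 3 Pt(s) + 2 Al3+(aq); hence Q = [Al3+(aq)]^2 / [Pt2+(aq)]^3 = 3.42×10^5 (log Q = 5.534).
By the Nernst equation, E = +2.86 − (0.0592/6)·(5.534) = +2.81 V.

+2.81 V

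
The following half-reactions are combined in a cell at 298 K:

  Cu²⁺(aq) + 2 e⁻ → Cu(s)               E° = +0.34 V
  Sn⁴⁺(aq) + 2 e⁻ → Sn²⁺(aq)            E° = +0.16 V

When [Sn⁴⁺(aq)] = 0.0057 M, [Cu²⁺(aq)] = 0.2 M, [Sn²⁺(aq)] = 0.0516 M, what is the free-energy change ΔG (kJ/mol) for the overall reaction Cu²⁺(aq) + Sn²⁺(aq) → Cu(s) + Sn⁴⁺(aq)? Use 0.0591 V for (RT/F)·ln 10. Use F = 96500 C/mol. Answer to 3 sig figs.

−36.2 kJ/mol

E°cell = +0.34 − (+0.16) = +0.18 V; the balanced reaction transfers n = 2 electrons.
The reaction quotient is [Sn⁴⁺(aq)] / ([Cu²⁺(aq)]·[Sn²⁺(aq)]) = 0.552; by Nernst, E = +0.18 − (0.0591/2)(−0.258) = +0.1876 V.
Then ΔG = −nFE = −2 × 96500 × +0.1876 J/mol = −36.2 kJ/mol.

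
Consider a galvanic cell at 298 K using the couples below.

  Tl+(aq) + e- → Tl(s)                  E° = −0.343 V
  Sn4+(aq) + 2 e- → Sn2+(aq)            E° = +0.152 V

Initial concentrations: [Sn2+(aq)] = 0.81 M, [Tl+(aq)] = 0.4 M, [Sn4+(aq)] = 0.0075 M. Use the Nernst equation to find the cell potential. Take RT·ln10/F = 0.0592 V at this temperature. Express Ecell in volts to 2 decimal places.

Sn⁴⁺/Sn²⁺ is reduced (cathode, E° = +0.152 V) and Tl⁺/Tl is oxidized (anode).
E°cell = +0.152 − (−0.343) = +0.495 V, with n = 2 electrons transferred.
The balanced reaction is Sn4+(aq) + 2 Tl(s) → Sn2+(aq) + 2 Tl+(aq), so Q = ([Sn2+(aq)]·[Tl+(aq)]^2) / [Sn4+(aq)] = 17.3 and log Q = 1.238.
By the Nernst equation, E = +0.495 − (0.0592/2)·(1.238) = +0.46 V.

+0.46 V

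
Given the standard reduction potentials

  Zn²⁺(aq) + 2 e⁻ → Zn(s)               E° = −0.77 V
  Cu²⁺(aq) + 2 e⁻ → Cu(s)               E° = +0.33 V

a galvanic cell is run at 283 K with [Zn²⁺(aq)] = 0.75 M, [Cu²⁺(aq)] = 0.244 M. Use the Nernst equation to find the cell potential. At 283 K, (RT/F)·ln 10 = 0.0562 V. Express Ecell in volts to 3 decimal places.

The Cu²⁺/Cu couple has the more positive E°, so it is the cathode; Zn²⁺/Zn is the anode.
E°cell = +0.33 − (−0.77) = +1.10 V, with n = 2 electrons transferred.
Balancing gives Cu²⁺(aq) + Zn(s) → Cu(s) + Zn²⁺(aq); hence Q = [Zn²⁺(aq)] / [Cu²⁺(aq)] = 3.07 (log Q = 0.488).
Applying E = E° − (RT ln10/nF)·log Q gives +1.10 − (0.0562/2)(0.488) = +1.086 V.

+1.086 V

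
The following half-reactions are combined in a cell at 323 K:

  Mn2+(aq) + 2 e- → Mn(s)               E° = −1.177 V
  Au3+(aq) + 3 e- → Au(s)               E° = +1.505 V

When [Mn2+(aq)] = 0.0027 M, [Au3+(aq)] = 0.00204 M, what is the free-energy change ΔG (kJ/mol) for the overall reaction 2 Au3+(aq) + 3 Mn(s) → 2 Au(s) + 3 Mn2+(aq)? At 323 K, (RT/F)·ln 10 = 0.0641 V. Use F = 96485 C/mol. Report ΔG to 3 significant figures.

−1570 kJ/mol

The standard cell potential is +1.505 − (−1.177) = +2.682 V, with n = 6 electrons in the balanced equation.
Q = [Mn2+(aq)]^3 / [Au3+(aq)]^2 = 0.00473, so log Q = −2.325 and E = +2.682 − (0.0641/6)(−2.325) = +2.7068 V.
Finally ΔG = −nFE = −(6)(96485 C/mol)(+2.7068 V) = −1570 kJ/mol.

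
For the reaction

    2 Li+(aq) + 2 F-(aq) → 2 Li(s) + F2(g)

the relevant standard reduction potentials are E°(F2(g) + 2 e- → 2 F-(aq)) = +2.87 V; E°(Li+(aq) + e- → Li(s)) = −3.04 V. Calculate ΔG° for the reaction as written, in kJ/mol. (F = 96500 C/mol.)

In the reaction as written Li+(aq) is reduced, so the Li⁺/Li couple is the cathode and F₂/F⁻ is the anode.
E°cell = −3.04 − (+2.87) = −5.91 V; balancing electrons gives n = 2.
ΔG° = −nFE°cell = −(2)(96500)(−5.91) J/mol = +1141 kJ/mol.

+1141 kJ/mol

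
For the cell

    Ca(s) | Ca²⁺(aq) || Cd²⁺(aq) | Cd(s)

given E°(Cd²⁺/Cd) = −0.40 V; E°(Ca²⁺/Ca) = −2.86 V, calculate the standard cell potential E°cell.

By convention the left-hand electrode in cell notation is the anode (oxidation) and the right-hand electrode is the cathode (reduction).
E°cell = E°(right) − E°(left) = −0.40 − (−2.86) = +2.46 V.

+2.46 V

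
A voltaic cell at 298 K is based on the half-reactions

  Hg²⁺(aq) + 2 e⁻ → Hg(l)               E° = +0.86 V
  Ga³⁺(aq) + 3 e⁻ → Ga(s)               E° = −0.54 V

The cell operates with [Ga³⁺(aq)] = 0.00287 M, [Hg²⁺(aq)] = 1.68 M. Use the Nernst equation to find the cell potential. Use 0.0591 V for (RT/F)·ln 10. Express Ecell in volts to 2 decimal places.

+1.46 V

Hg²⁺/Hg is reduced (cathode, E° = +0.86 V) and Ga³⁺/Ga is oxidized (anode).
E°cell = +0.86 − (−0.54) = +1.40 V, with n = 6 electrons transferred.
The balanced reaction is 3 Hg²⁺(aq) + 2 Ga(s) → 3 Hg(l) + 2 Ga³⁺(aq), so Q = [Ga³⁺(aq)]^2 / [Hg²⁺(aq)]^3 = 1.74×10^−6 and log Q = −5.760.
E = E° − (0.0591/n)·log Q = +1.40 − (0.0591/6)(−5.760) = +1.46 V.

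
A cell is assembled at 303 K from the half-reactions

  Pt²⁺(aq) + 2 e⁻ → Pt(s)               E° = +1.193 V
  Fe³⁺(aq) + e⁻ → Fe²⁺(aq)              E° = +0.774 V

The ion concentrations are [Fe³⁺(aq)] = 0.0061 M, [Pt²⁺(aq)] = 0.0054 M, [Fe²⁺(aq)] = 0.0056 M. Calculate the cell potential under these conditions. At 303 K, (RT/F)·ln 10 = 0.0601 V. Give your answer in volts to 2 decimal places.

Pt²⁺/Pt is reduced (cathode, E° = +1.193 V) and Fe³⁺/Fe²⁺ is oxidized (anode).
E°cell = E°cat − E°an = +1.193 − (+0.774) = +0.419 V; n = 2.
Balancing gives Pt²⁺(aq) + 2 Fe²⁺(aq) → Pt(s) + 2 Fe³⁺(aq); hence Q = [Fe³⁺(aq)]^2 / ([Pt²⁺(aq)]·[Fe²⁺(aq)]^2) = 220 (log Q = 2.342).
By the Nernst equation, E = +0.419 − (0.0601/2)·(2.342) = +0.35 V.

+0.35 V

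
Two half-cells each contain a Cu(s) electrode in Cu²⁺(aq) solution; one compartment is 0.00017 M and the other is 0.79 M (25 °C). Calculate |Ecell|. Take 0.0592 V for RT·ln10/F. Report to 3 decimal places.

For a concentration cell E°cell = 0, since both electrodes use the same couple.
The compartment with the higher Cu²⁺(aq) concentration (0.79 M) acts as the cathode; ions are reduced there and produced at the dilute (0.00017 M) anode.
With n = 2, Ecell = −(0.0592/2)·log([dilute]/[conc]) = −(0.0592/2)·log(0.00017/0.79) = +0.109 V.

0.109 V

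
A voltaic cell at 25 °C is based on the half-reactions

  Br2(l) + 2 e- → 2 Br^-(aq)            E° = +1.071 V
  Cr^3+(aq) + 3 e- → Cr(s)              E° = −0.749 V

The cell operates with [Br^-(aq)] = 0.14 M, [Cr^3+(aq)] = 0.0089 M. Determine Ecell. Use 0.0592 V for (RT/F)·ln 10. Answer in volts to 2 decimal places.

+1.91 V

The Br₂/Br⁻ couple has the more positive E°, so it is the cathode; Cr³⁺/Cr is the anode.
E°cell = +1.071 − (−0.749) = +1.820 V, with n = 6 electrons transferred.
For the overall reaction 3 Br2(l) + 2 Cr(s) → 6 Br^-(aq) + 2 Cr^3+(aq), Q = [Br^-(aq)]^6·[Cr^3+(aq)]^2 = 5.96×10^−10, giving log Q = −9.224.
By the Nernst equation, E = +1.820 − (0.0592/6)·(−9.224) = +1.91 V.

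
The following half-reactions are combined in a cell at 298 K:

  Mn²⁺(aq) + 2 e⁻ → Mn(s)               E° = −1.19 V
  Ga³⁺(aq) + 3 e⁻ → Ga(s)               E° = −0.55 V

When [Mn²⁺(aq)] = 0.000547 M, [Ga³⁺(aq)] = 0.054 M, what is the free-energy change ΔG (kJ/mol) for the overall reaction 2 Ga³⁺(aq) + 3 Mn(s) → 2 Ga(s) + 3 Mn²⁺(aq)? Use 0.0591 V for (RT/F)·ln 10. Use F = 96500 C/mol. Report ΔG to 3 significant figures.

The standard cell potential is −0.55 − (−1.19) = +0.64 V, with n = 6 electrons in the balanced equation.
Q = [Mn²⁺(aq)]^3 / [Ga³⁺(aq)]^2 = 5.61×10^−8, so log Q = −7.251 and E = +0.64 − (0.0591/6)(−7.251) = +0.7114 V.
ΔG = −nFE = −(6)(96500)(+0.7114) J/mol = −412 kJ/mol.

−412 kJ/mol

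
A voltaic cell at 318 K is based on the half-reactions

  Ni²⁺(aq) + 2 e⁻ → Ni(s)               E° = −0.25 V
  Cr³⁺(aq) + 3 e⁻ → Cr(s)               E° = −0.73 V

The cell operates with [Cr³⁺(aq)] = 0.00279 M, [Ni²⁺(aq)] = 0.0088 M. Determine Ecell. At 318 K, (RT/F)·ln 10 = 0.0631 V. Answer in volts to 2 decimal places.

Since E°(Ni²⁺/Ni) > E°(Cr³⁺/Cr), Ni²⁺/Ni serves as the cathode.
E°cell = −0.25 − (−0.73) = +0.48 V, with n = 6 electrons transferred.
The balanced reaction is 3 Ni²⁺(aq) + 2 Cr(s) → 3 Ni(s) + 2 Cr³⁺(aq), so Q = [Cr³⁺(aq)]^2 / [Ni²⁺(aq)]^3 = 11.4 and log Q = 1.058.
By the Nernst equation, E = +0.48 − (0.0631/6)·(1.058) = +0.47 V.

+0.47 V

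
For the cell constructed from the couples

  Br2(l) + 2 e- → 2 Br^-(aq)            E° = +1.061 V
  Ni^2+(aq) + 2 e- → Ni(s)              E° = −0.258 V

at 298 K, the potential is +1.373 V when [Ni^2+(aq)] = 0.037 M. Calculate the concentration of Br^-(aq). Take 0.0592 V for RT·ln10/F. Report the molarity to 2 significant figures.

0.64 M

With Br₂/Br⁻ at the cathode and Ni²⁺/Ni at the anode, E°cell = +1.061 − (−0.258) = +1.319 V (n = 2).
Since E = E° − (0.0592/n)·log Q, log Q = n(E° − E)/0.0592 = −1.824.
Balancing electrons gives Br2(l) + Ni(s) → 2 Br^-(aq) + Ni^2+(aq); thus Q = [Br^-(aq)]^2·[Ni^2+(aq)].
Solving for the unknown gives log [Br^-(aq)] = −0.196, so [Br^-(aq)] ≈ 0.64 M.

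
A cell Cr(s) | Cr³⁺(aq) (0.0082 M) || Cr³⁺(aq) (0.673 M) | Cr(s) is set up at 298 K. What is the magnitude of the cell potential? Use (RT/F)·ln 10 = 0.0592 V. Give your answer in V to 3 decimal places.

For a concentration cell E°cell = 0, since both electrodes use the same couple.
The compartment with the higher Cr³⁺(aq) concentration (0.673 M) acts as the cathode; ions are reduced there and produced at the dilute (0.0082 M) anode.
With n = 3, Ecell = −(0.0592/3)·log([dilute]/[conc]) = −(0.0592/3)·log(0.0082/0.673) = +0.038 V.

0.038 V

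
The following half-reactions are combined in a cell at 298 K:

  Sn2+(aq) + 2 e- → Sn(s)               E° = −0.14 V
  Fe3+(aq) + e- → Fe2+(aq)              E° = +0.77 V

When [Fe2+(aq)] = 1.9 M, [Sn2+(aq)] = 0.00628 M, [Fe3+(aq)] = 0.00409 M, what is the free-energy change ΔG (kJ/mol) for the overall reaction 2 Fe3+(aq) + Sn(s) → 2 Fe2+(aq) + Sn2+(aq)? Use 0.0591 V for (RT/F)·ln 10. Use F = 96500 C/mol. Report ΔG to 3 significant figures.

−158 kJ/mol

With Fe³⁺/Fe²⁺ reduced at the cathode, E°cell = +0.77 − (−0.14) = +0.91 V and n = 2.
The reaction quotient is ([Fe2+(aq)]^2·[Sn2+(aq)]) / [Fe3+(aq)]^2 = 1.36×10^3; by Nernst, E = +0.91 − (0.0591/2)(3.132) = +0.8174 V.
ΔG = −nFE = −(2)(96500)(+0.8174) J/mol = −158 kJ/mol.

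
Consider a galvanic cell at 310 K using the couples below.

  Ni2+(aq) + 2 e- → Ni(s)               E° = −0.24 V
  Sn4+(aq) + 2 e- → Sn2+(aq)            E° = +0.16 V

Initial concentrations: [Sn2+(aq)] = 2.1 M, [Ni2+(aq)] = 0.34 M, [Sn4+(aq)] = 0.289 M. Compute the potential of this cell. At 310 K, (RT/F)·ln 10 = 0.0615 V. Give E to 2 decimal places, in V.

+0.39 V

The Sn⁴⁺/Sn²⁺ couple has the more positive E°, so it is the cathode; Ni²⁺/Ni is the anode.
E°cell = E°cat − E°an = +0.16 − (−0.24) = +0.40 V; n = 2.
Balancing gives Sn4+(aq) + Ni(s) → Sn2+(aq) + Ni2+(aq); hence Q = ([Sn2+(aq)]·[Ni2+(aq)]) / [Sn4+(aq)] = 2.47 (log Q = 0.393).
Applying E = E° − (RT ln10/nF)·log Q gives +0.40 − (0.0615/2)(0.393) = +0.39 V.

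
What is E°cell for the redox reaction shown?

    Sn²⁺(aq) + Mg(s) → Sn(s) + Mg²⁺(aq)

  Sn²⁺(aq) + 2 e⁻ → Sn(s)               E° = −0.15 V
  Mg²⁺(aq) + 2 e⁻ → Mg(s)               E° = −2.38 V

In the reaction as written, Sn²⁺(aq) is reduced (cathode) and Mg²⁺(aq) is produced by oxidation at the anode.
E°cell = E°(cathode) − E°(anode) = −0.15 − (−2.38) = +2.23 V.
The positive value indicates the reaction is spontaneous as written.

+2.23 V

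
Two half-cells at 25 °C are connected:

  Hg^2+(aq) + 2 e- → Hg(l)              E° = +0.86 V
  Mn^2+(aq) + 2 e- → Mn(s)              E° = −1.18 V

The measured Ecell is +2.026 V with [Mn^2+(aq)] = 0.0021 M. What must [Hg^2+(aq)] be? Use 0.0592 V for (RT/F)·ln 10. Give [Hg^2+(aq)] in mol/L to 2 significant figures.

0.00071 M

The Hg²⁺/Hg couple has the larger reduction potential, so it is the cathode: E°cell = +0.86 − (−1.18) = +2.04 V and n = 2.
Since E = E° − (0.0592/n)·log Q, log Q = n(E° − E)/0.0592 = 0.473.
The balanced reaction is Hg^2+(aq) + Mn(s) → Hg(l) + Mn^2+(aq), so Q = [Mn^2+(aq)] / [Hg^2+(aq)].
Solving for the unknown gives log [Hg^2+(aq)] = −3.151, so [Hg^2+(aq)] ≈ 0.00071 M.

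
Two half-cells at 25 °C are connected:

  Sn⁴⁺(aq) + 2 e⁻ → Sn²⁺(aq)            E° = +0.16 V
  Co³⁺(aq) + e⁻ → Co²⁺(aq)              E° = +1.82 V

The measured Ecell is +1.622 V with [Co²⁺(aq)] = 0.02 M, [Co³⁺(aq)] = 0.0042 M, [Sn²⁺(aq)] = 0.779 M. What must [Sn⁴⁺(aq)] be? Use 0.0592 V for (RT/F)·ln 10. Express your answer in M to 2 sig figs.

0.66 M

With Co³⁺/Co²⁺ at the cathode and Sn⁴⁺/Sn²⁺ at the anode, E°cell = +1.82 − (+0.16) = +1.66 V (n = 2).
Rearranging E = E° − (0.0592/n)·log Q gives log Q = 2(+1.66 − (+1.622))/0.0592 = 1.284.
Balancing electrons gives 2 Co³⁺(aq) + Sn²⁺(aq) → 2 Co²⁺(aq) + Sn⁴⁺(aq); thus Q = ([Co²⁺(aq)]^2·[Sn⁴⁺(aq)]) / ([Co³⁺(aq)]^2·[Sn²⁺(aq)]).
Substituting the known concentrations and solving, log [Sn⁴⁺(aq)] = −0.180 and [Sn⁴⁺(aq)] = 0.66 M.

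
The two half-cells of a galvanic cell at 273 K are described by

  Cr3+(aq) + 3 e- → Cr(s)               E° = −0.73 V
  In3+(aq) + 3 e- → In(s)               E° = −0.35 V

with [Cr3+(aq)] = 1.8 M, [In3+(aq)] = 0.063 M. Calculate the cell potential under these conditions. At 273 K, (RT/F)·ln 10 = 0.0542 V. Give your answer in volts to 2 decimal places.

In³⁺/In is reduced (cathode, E° = −0.35 V) and Cr³⁺/Cr is oxidized (anode).
The standard potential is −0.35 − (−0.73) = +0.38 V and the balanced reaction transfers n = 3 electrons.
The balanced reaction is In3+(aq) + Cr(s) → In(s) + Cr3+(aq), so Q = [Cr3+(aq)] / [In3+(aq)] = 28.6 and log Q = 1.456.
Applying E = E° − (RT ln10/nF)·log Q gives +0.38 − (0.0542/3)(1.456) = +0.35 V.

+0.35 V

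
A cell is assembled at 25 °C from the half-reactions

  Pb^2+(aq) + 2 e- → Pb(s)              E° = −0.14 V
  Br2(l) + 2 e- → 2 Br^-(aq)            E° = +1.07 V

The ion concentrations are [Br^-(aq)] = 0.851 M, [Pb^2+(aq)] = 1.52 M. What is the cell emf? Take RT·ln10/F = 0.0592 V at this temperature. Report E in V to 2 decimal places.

Since E°(Br₂/Br⁻) > E°(Pb²⁺/Pb), Br₂/Br⁻ serves as the cathode.
The standard potential is +1.07 − (−0.14) = +1.21 V and the balanced reaction transfers n = 2 electrons.
Balancing gives Br2(l) + Pb(s) → 2 Br^-(aq) + Pb^2+(aq); hence Q = [Br^-(aq)]^2·[Pb^2+(aq)] = 1.1 (log Q = 0.042).
E = E° − (0.0592/n)·log Q = +1.21 − (0.0592/2)(0.042) = +1.21 V.

+1.21 V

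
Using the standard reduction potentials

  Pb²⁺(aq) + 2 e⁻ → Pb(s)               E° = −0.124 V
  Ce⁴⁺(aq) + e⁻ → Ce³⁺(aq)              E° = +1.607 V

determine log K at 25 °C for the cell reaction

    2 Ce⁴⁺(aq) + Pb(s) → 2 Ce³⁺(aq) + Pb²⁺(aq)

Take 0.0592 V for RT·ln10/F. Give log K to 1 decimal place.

The Ce⁴⁺/Ce³⁺ couple is reduced (cathode); E°cell = +1.607 − (−0.124) = +1.731 V with n = 2.
At equilibrium E = 0, so log K = nE°cell / 0.0592 = (2)(+1.731) / 0.0592 = 58.5.

log K = 58.5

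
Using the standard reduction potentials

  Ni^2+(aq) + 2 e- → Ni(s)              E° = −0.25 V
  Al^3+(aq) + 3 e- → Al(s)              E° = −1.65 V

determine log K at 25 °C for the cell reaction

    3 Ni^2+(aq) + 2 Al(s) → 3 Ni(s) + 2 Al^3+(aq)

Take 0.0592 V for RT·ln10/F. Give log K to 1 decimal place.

log K = 141.9

The Ni²⁺/Ni couple is reduced (cathode); E°cell = −0.25 − (−1.65) = +1.40 V with n = 6.
At equilibrium E = 0, so log K = nE°cell / 0.0592 = (6)(+1.40) / 0.0592 = 141.9.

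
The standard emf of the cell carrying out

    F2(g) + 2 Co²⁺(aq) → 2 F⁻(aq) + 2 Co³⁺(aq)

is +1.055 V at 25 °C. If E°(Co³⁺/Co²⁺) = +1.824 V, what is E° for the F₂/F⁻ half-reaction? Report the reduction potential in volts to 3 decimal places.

+2.879 V

In the reaction as written the F₂/F⁻ couple is reduced (cathode) and Co³⁺/Co²⁺ is oxidized (anode), so E°cell = E°(F₂/F⁻) − E°(Co³⁺/Co²⁺).
E°(F₂/F⁻) = E°cell + E°(anode) = +1.055 + (+1.824) = +2.879 V.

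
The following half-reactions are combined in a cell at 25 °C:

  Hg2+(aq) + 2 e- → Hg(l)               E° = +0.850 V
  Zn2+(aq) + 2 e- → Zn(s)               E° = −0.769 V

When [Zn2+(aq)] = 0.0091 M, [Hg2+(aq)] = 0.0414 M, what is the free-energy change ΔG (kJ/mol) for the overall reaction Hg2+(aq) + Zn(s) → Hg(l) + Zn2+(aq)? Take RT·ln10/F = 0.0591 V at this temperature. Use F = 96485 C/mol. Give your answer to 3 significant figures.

E°cell = +0.850 − (−0.769) = +1.619 V; the balanced reaction transfers n = 2 electrons.
Here Q = [Zn2+(aq)] / [Hg2+(aq)] = 0.22 (log Q = −0.658), giving E = +1.619 − (0.0591/2)·(−0.658) = +1.6384 V.
Finally ΔG = −nFE = −(2)(96485 C/mol)(+1.6384 V) = −316 kJ/mol.

−316 kJ/mol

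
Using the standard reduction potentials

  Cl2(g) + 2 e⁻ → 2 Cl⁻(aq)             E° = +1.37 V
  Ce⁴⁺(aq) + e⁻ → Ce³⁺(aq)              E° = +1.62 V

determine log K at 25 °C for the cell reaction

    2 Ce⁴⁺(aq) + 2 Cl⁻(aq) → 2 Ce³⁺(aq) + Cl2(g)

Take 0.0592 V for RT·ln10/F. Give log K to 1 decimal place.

log K = 8.4

The Ce⁴⁺/Ce³⁺ couple is reduced (cathode); E°cell = +1.62 − (+1.37) = +0.25 V with n = 2.
At equilibrium E = 0, so log K = nE°cell / 0.0592 = (2)(+0.25) / 0.0592 = 8.4.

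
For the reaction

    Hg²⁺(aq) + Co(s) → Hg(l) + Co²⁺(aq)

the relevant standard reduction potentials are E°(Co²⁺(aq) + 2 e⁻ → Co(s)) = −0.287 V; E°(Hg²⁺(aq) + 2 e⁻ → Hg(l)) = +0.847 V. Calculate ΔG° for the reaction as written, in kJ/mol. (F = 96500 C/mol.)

−219 kJ/mol

In the reaction as written Hg²⁺(aq) is reduced, so the Hg²⁺/Hg couple is the cathode and Co²⁺/Co is the anode.
E°cell = +0.847 − (−0.287) = +1.134 V; balancing electrons gives n = 2.
ΔG° = −nFE°cell = −(2)(96500)(+1.134) J/mol = −219 kJ/mol.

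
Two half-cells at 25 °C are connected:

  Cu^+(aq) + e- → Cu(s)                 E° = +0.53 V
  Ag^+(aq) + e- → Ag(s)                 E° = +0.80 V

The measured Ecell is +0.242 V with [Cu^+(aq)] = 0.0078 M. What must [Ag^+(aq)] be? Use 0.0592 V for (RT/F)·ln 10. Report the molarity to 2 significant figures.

0.0026 M

Ag⁺/Ag is the cathode (higher E°); E°cell = +0.80 − (+0.53) = +0.27 V with n = 1.
From the Nernst equation, log Q = n(E° − E)/0.0592 = 1·(+0.27 − (+0.242))/0.0592 = 0.473.
For Ag^+(aq) + Cu(s) → Ag(s) + Cu^+(aq), the reaction quotient is Q = [Cu^+(aq)] / [Ag^+(aq)].
Solving for the unknown gives log [Ag^+(aq)] = −2.581, so [Ag^+(aq)] ≈ 0.0026 M.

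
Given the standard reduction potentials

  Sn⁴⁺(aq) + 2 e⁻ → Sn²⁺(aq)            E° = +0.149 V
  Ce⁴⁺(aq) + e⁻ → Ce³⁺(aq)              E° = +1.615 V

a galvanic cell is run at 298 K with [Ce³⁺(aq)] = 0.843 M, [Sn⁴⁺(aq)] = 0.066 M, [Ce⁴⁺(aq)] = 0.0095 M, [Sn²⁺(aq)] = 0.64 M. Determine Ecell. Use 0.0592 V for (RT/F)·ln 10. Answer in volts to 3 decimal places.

Since E°(Ce⁴⁺/Ce³⁺) > E°(Sn⁴⁺/Sn²⁺), Ce⁴⁺/Ce³⁺ serves as the cathode.
E°cell = +1.615 − (+0.149) = +1.466 V, with n = 2 electrons transferred.
Balancing gives 2 Ce⁴⁺(aq) + Sn²⁺(aq) → 2 Ce³⁺(aq) + Sn⁴⁺(aq); hence Q = ([Ce³⁺(aq)]^2·[Sn⁴⁺(aq)]) / ([Ce⁴⁺(aq)]^2·[Sn²⁺(aq)]) = 812 (log Q = 2.910).
E = E° − (0.0592/n)·log Q = +1.466 − (0.0592/2)(2.910) = +1.380 V.

+1.380 V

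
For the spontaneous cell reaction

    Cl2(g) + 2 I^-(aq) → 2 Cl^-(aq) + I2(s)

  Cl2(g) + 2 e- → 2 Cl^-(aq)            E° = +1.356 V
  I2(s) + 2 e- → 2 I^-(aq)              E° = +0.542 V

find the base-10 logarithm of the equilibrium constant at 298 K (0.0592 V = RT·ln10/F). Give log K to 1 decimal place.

The Cl₂/Cl⁻ couple is reduced (cathode); E°cell = +1.356 − (+0.542) = +0.814 V with n = 2.
At equilibrium E = 0, so log K = nE°cell / 0.0592 = (2)(+0.814) / 0.0592 = 27.5.

log K = 27.5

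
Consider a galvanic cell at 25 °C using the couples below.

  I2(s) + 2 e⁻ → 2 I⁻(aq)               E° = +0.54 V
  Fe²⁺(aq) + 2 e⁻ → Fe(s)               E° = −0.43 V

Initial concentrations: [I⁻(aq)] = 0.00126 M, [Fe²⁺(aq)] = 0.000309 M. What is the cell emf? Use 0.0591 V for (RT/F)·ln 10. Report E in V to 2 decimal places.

+1.25 V

Since E°(I₂/I⁻) > E°(Fe²⁺/Fe), I₂/I⁻ serves as the cathode.
The standard potential is +0.54 − (−0.43) = +0.97 V and the balanced reaction transfers n = 2 electrons.
For the overall reaction I2(s) + Fe(s) → 2 I⁻(aq) + Fe²⁺(aq), Q = [I⁻(aq)]^2·[Fe²⁺(aq)] = 4.91×10^−10, giving log Q = −9.309.
Applying E = E° − (RT ln10/nF)·log Q gives +0.97 − (0.0591/2)(−9.309) = +1.25 V.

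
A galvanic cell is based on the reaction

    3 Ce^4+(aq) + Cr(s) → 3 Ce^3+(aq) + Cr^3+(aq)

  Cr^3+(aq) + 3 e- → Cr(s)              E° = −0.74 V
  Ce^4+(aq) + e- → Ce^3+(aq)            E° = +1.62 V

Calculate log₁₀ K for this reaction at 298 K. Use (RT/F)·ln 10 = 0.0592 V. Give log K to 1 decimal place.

log K = 119.6

The Ce⁴⁺/Ce³⁺ couple is reduced (cathode); E°cell = +1.62 − (−0.74) = +2.36 V with n = 3.
At equilibrium E = 0, so log K = nE°cell / 0.0592 = (3)(+2.36) / 0.0592 = 119.6.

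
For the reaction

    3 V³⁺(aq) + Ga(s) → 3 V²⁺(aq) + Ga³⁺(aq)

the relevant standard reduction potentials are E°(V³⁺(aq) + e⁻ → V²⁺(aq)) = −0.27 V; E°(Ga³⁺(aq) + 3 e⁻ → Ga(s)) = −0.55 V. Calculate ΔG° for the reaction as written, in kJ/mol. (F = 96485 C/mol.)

−81.0 kJ/mol

In the reaction as written V³⁺(aq) is reduced, so the V³⁺/V²⁺ couple is the cathode and Ga³⁺/Ga is the anode.
E°cell = −0.27 − (−0.55) = +0.28 V; balancing electrons gives n = 3.
ΔG° = −nFE°cell = −(3)(96485)(+0.28) J/mol = −81.0 kJ/mol.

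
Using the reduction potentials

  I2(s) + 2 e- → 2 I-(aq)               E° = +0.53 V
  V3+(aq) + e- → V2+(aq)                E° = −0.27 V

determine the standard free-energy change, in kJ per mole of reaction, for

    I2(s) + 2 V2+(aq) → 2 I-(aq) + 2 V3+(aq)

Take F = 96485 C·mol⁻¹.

−154 kJ/mol

In the reaction as written I2(s) is reduced, so the I₂/I⁻ couple is the cathode and V³⁺/V²⁺ is the anode.
E°cell = +0.53 − (−0.27) = +0.80 V; balancing electrons gives n = 2.
ΔG° = −nFE°cell = −(2)(96485)(+0.80) J/mol = −154 kJ/mol.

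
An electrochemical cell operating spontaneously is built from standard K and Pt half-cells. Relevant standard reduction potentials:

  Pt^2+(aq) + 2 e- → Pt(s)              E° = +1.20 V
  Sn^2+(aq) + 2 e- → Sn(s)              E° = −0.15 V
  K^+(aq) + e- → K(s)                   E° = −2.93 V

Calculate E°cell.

+4.13 V

The Pt²⁺/Pt couple has the higher E°, so Pt ion is reduced (cathode) and K is oxidized (anode).
E°cell = E°(cathode) − E°(anode) = +1.20 − (−2.93) = +4.13 V.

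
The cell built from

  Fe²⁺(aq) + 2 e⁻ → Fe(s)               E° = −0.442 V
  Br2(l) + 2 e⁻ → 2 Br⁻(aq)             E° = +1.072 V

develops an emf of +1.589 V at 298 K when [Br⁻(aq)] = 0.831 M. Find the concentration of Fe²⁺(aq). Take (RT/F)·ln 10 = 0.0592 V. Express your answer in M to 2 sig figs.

Br₂/Br⁻ is the cathode (higher E°); E°cell = +1.072 − (−0.442) = +1.514 V with n = 2.
Since E = E° − (0.0592/n)·log Q, log Q = n(E° − E)/0.0592 = −2.534.
The balanced reaction is Br2(l) + Fe(s) → 2 Br⁻(aq) + Fe²⁺(aq), so Q = [Br⁻(aq)]^2·[Fe²⁺(aq)].
Substituting the known concentrations and solving, log [Fe²⁺(aq)] = −2.373 and [Fe²⁺(aq)] = 0.0042 M.

0.0042 M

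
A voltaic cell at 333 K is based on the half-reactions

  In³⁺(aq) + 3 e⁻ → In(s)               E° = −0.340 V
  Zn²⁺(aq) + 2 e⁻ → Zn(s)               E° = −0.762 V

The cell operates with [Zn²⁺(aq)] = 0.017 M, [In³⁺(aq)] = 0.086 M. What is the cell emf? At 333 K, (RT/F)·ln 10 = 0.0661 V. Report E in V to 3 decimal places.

The In³⁺/In couple has the more positive E°, so it is the cathode; Zn²⁺/Zn is the anode.
The standard potential is −0.340 − (−0.762) = +0.422 V and the balanced reaction transfers n = 6 electrons.
Balancing gives 2 In³⁺(aq) + 3 Zn(s) → 2 In(s) + 3 Zn²⁺(aq); hence Q = [Zn²⁺(aq)]^3 / [In³⁺(aq)]^2 = 0.000664 (log Q = −3.178).
By the Nernst equation, E = +0.422 − (0.0661/6)·(−3.178) = +0.457 V.

+0.457 V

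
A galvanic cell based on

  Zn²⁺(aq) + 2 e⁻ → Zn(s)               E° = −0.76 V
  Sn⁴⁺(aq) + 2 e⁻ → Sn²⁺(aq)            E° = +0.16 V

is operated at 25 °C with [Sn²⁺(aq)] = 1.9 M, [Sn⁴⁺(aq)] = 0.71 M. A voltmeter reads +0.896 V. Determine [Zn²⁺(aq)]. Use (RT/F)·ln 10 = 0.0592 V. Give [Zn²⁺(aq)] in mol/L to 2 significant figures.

With Sn⁴⁺/Sn²⁺ at the cathode and Zn²⁺/Zn at the anode, E°cell = +0.16 − (−0.76) = +0.92 V (n = 2).
From the Nernst equation, log Q = n(E° − E)/0.0592 = 2·(+0.92 − (+0.896))/0.0592 = 0.811.
For Sn⁴⁺(aq) + Zn(s) → Sn²⁺(aq) + Zn²⁺(aq), the reaction quotient is Q = ([Sn²⁺(aq)]·[Zn²⁺(aq)]) / [Sn⁴⁺(aq)].
Solving for the unknown gives log [Zn²⁺(aq)] = 0.384, so [Zn²⁺(aq)] ≈ 2.4 M.

2.4 M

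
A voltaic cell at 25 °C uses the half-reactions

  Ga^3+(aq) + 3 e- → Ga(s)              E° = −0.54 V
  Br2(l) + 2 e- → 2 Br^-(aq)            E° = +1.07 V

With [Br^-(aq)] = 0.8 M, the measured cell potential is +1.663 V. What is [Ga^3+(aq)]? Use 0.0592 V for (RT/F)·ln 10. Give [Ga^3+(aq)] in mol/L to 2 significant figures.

Br₂/Br⁻ is the cathode (higher E°); E°cell = +1.07 − (−0.54) = +1.61 V with n = 6.
Since E = E° − (0.0592/n)·log Q, log Q = n(E° − E)/0.0592 = −5.372.
The balanced reaction is 3 Br2(l) + 2 Ga(s) → 6 Br^-(aq) + 2 Ga^3+(aq), so Q = [Br^-(aq)]^6·[Ga^3+(aq)]^2.
Substituting the known concentrations and solving, log [Ga^3+(aq)] = −2.395 and [Ga^3+(aq)] = 0.0040 M.

0.0040 M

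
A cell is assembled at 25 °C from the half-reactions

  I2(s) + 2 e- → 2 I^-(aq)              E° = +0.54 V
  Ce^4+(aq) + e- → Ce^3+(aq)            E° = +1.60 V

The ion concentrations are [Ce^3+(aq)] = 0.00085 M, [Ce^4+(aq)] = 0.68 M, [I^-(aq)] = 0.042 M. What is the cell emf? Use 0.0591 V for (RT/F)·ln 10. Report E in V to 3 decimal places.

Since E°(Ce⁴⁺/Ce³⁺) > E°(I₂/I⁻), Ce⁴⁺/Ce³⁺ serves as the cathode.
The standard potential is +1.60 − (+0.54) = +1.06 V and the balanced reaction transfers n = 2 electrons.
Balancing gives 2 Ce^4+(aq) + 2 I^-(aq) → 2 Ce^3+(aq) + I2(s); hence Q = [Ce^3+(aq)]^2 / ([Ce^4+(aq)]^2·[I^-(aq)]^2) = 0.000886 (log Q = −3.053).
E = E° − (0.0591/n)·log Q = +1.06 − (0.0591/2)(−3.053) = +1.150 V.

+1.150 V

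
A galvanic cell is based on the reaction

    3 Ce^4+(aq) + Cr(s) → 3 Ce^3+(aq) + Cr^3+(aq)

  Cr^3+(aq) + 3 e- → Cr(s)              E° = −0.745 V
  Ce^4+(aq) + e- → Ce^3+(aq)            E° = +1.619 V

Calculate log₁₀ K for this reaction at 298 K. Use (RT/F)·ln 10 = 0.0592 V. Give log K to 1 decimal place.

log K = 119.8

The Ce⁴⁺/Ce³⁺ couple is reduced (cathode); E°cell = +1.619 − (−0.745) = +2.364 V with n = 3.
At equilibrium E = 0, so log K = nE°cell / 0.0592 = (3)(+2.364) / 0.0592 = 119.8.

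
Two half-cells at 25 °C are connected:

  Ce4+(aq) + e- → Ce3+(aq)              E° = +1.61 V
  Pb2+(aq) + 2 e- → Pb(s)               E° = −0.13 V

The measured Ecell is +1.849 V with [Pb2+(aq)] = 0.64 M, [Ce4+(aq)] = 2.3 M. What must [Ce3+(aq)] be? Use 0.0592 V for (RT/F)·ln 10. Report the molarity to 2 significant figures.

The Ce⁴⁺/Ce³⁺ couple has the larger reduction potential, so it is the cathode: E°cell = +1.61 − (−0.13) = +1.74 V and n = 2.
Since E = E° − (0.0592/n)·log Q, log Q = n(E° − E)/0.0592 = −3.682.
The balanced reaction is 2 Ce4+(aq) + Pb(s) → 2 Ce3+(aq) + Pb2+(aq), so Q = ([Ce3+(aq)]^2·[Pb2+(aq)]) / [Ce4+(aq)]^2.
Substituting the known concentrations and solving, log [Ce3+(aq)] = −1.382 and [Ce3+(aq)] = 0.041 M.

0.041 M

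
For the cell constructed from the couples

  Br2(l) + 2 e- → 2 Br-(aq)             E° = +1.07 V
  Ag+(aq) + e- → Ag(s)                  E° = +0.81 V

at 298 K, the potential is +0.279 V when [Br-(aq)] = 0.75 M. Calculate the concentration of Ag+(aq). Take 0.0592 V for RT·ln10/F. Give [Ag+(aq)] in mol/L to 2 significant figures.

Br₂/Br⁻ is the cathode (higher E°); E°cell = +1.07 − (+0.81) = +0.26 V with n = 2.
Rearranging E = E° − (0.0592/n)·log Q gives log Q = 2(+0.26 − (+0.279))/0.0592 = −0.642.
Balancing electrons gives Br2(l) + 2 Ag(s) → 2 Br-(aq) + 2 Ag+(aq); thus Q = [Br-(aq)]^2·[Ag+(aq)]^2.
Isolating [Ag+(aq)] in Q = 10^{−0.642} yields log [Ag+(aq)] = −0.196, i.e. 0.64 M.

0.64 M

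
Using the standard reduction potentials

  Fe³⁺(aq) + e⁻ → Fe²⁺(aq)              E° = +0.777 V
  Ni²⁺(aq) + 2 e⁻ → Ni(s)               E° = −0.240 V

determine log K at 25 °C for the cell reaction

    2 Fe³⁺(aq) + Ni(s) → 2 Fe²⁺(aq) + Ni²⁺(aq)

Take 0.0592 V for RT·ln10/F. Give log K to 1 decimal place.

log K = 34.4

The Fe³⁺/Fe²⁺ couple is reduced (cathode); E°cell = +0.777 − (−0.240) = +1.017 V with n = 2.
At equilibrium E = 0, so log K = nE°cell / 0.0592 = (2)(+1.017) / 0.0592 = 34.4.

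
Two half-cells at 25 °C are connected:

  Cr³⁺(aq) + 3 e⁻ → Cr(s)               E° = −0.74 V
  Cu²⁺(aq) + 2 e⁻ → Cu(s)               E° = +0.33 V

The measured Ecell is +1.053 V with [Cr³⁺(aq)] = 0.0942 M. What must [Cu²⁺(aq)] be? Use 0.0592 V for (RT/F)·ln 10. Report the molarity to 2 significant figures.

Cu²⁺/Cu is the cathode (higher E°); E°cell = +0.33 − (−0.74) = +1.07 V with n = 6.
From the Nernst equation, log Q = n(E° − E)/0.0592 = 6·(+1.07 − (+1.053))/0.0592 = 1.723.
Balancing electrons gives 3 Cu²⁺(aq) + 2 Cr(s) → 3 Cu(s) + 2 Cr³⁺(aq); thus Q = [Cr³⁺(aq)]^2 / [Cu²⁺(aq)]^3.
Isolating [Cu²⁺(aq)] in Q = 10^{1.723} yields log [Cu²⁺(aq)] = −1.258, i.e. 0.055 M.

0.055 M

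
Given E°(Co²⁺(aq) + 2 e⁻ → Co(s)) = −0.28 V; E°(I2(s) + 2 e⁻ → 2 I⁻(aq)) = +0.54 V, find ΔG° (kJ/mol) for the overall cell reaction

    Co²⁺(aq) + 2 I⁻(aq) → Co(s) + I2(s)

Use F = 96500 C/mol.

In the reaction as written Co²⁺(aq) is reduced, so the Co²⁺/Co couple is the cathode and I₂/I⁻ is the anode.
E°cell = −0.28 − (+0.54) = −0.82 V; balancing electrons gives n = 2.
ΔG° = −nFE°cell = −(2)(96500)(−0.82) J/mol = +158 kJ/mol.

+158 kJ/mol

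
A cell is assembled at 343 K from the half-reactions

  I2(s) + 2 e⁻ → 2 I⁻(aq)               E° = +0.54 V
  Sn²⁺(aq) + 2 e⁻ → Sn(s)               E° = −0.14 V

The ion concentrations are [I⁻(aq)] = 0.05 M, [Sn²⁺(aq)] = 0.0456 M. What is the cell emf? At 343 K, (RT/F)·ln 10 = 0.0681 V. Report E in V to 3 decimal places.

The I₂/I⁻ couple has the more positive E°, so it is the cathode; Sn²⁺/Sn is the anode.
E°cell = +0.54 − (−0.14) = +0.68 V, with n = 2 electrons transferred.
The balanced reaction is I2(s) + Sn(s) → 2 I⁻(aq) + Sn²⁺(aq), so Q = [I⁻(aq)]^2·[Sn²⁺(aq)] = 0.000114 and log Q = −3.943.
E = E° − (0.0681/n)·log Q = +0.68 − (0.0681/2)(−3.943) = +0.814 V.

+0.814 V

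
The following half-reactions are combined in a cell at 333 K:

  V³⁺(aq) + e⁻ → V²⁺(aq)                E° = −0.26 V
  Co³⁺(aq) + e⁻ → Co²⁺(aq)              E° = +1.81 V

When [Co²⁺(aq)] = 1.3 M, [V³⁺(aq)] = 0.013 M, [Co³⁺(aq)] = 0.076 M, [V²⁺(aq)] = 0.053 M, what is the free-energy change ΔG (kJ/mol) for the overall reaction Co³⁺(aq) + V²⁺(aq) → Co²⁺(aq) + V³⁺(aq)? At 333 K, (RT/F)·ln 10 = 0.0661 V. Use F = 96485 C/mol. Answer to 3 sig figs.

The standard cell potential is +1.81 − (−0.26) = +2.07 V, with n = 1 electron in the balanced equation.
Here Q = ([Co²⁺(aq)]·[V³⁺(aq)]) / ([Co³⁺(aq)]·[V²⁺(aq)]) = 4.2 (log Q = 0.623), giving E = +2.07 − (0.0661/1)·(0.623) = +2.0288 V.
Then ΔG = −nFE = −1 × 96485 × +2.0288 J/mol = −196 kJ/mol.

−196 kJ/mol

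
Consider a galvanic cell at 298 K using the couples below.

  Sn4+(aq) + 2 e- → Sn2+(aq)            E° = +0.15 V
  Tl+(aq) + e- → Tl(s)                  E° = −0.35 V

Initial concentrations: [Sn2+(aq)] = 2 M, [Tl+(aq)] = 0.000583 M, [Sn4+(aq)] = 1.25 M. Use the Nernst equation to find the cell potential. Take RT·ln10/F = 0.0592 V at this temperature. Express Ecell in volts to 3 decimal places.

+0.685 V

Sn⁴⁺/Sn²⁺ is reduced (cathode, E° = +0.15 V) and Tl⁺/Tl is oxidized (anode).
E°cell = E°cat − E°an = +0.15 − (−0.35) = +0.50 V; n = 2.
The balanced reaction is Sn4+(aq) + 2 Tl(s) → Sn2+(aq) + 2 Tl+(aq), so Q = ([Sn2+(aq)]·[Tl+(aq)]^2) / [Sn4+(aq)] = 5.44×10^−7 and log Q = −6.265.
E = E° − (0.0592/n)·log Q = +0.50 − (0.0592/2)(−6.265) = +0.685 V.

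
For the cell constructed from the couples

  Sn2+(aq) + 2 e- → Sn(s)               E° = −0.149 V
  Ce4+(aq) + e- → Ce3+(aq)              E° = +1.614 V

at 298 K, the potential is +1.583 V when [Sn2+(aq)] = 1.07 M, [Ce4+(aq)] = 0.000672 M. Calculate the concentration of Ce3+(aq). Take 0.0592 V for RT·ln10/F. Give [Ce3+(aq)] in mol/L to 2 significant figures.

With Ce⁴⁺/Ce³⁺ at the cathode and Sn²⁺/Sn at the anode, E°cell = +1.614 − (−0.149) = +1.763 V (n = 2).
From the Nernst equation, log Q = n(E° − E)/0.0592 = 2·(+1.763 − (+1.583))/0.0592 = 6.081.
For 2 Ce4+(aq) + Sn(s) → 2 Ce3+(aq) + Sn2+(aq), the reaction quotient is Q = ([Ce3+(aq)]^2·[Sn2+(aq)]) / [Ce4+(aq)]^2.
Substituting the known concentrations and solving, log [Ce3+(aq)] = −0.147 and [Ce3+(aq)] = 0.71 M.

0.71 M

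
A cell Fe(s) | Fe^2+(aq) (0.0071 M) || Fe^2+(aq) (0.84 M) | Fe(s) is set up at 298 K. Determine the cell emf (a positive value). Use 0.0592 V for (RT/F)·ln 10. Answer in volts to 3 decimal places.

0.061 V

For a concentration cell E°cell = 0, since both electrodes use the same couple.
The compartment with the higher Fe^2+(aq) concentration (0.84 M) acts as the cathode; ions are reduced there and produced at the dilute (0.0071 M) anode.
With n = 2, Ecell = −(0.0592/2)·log([dilute]/[conc]) = −(0.0592/2)·log(0.0071/0.84) = +0.061 V.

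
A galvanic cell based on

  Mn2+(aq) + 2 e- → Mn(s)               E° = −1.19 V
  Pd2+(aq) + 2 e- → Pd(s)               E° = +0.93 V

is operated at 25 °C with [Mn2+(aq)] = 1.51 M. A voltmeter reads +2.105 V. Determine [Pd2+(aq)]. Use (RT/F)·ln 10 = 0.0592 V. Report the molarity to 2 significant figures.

Pd²⁺/Pd is the cathode (higher E°); E°cell = +0.93 − (−1.19) = +2.12 V with n = 2.
Rearranging E = E° − (0.0592/n)·log Q gives log Q = 2(+2.12 − (+2.105))/0.0592 = 0.507.
Balancing electrons gives Pd2+(aq) + Mn(s) → Pd(s) + Mn2+(aq); thus Q = [Mn2+(aq)] / [Pd2+(aq)].
Solving for the unknown gives log [Pd2+(aq)] = −0.328, so [Pd2+(aq)] ≈ 0.47 M.

0.47 M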